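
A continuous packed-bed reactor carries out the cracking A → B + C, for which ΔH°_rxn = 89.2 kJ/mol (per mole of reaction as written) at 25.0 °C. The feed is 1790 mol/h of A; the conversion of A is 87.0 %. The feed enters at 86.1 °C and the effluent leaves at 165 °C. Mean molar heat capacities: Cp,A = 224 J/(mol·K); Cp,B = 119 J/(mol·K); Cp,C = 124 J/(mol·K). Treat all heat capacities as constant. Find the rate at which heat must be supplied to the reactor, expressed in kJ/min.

Q_in = 2910 kJ/min

Extent of reaction ξ = 0.870 × 1790 = 1557.3 mol/h
Reaction term: ξ·ΔH°_rxn = 1557.3 × 89.2 = 138910 kJ/h
Sensible, feed 86.1→25 °C: -24499 kJ/h
Outlet flows (mol/h): A 232.7, B 1557.3, C 1557.3
Sensible, products 25→165 °C: 60277 kJ/h
Q = ΔH = 174690 kJ/h = 48.525 kW
Heat supplied = 2911.5 kJ/min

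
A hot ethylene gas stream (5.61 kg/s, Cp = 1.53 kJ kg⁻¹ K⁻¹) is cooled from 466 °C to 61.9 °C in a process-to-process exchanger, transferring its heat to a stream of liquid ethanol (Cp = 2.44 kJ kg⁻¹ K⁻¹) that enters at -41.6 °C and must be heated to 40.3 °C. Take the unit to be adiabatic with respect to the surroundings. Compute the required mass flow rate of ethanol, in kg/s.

Heat released by hot stream: Q = 5.61 × 1.53 × (466 − 61.9) = 3468.5 kJ/s
Energy balance on cold side (adiabatic exchanger): Q = ṁ_c·Cp_c·(T_c,out − T_c,in)
ṁ_c = 3468.5 / [2.44 × (40.3 − -41.6)] = 17.357 kg/s

ṁ_c = 17.4 kg/s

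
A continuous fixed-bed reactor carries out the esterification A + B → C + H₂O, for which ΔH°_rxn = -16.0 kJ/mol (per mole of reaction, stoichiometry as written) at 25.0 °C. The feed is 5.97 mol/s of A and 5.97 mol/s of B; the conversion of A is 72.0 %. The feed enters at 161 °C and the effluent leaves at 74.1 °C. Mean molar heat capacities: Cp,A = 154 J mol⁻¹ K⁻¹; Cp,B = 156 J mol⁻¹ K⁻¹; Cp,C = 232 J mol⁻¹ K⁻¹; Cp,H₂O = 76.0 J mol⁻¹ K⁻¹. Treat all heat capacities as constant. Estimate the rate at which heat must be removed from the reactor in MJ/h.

Extent of reaction ξ = 0.720 × 5.97 = 4.2984 mol/s
Reaction term: ξ·ΔH°_rxn = 4.2984 × -16.0 = -68.774 kJ/s
Sensible, feed 161→25 °C: -251.7 kJ/s
Outlet flows (mol/s): A 1.6716, B 1.6716, C 4.2984, H₂O 4.2984
Sensible, products 25→74.1 °C: 90.447 kJ/s
Q = ΔH = -230.02 kJ/s = -230.02 kW
Heat removed = 828.08 MJ/h

Q_out = 828 MJ/h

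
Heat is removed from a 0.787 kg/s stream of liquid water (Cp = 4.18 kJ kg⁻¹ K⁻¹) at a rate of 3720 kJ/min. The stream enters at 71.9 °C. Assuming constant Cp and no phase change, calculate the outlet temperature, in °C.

T_out = 53.1 °C

Q = 3720 kJ/min = 62 kJ/s
ΔT = Q/(ṁ·Cp) = 62/(0.787×4.18) = 18.847 K
T_out = 71.9 − 18.847 = 53.053 °C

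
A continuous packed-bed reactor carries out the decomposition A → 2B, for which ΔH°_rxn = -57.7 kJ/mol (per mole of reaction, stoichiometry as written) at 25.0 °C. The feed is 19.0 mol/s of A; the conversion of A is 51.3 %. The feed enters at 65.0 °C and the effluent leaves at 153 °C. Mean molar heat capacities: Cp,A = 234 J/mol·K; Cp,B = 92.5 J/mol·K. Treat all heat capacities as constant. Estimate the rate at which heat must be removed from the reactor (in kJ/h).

Q_out = 836000 kJ/h

Extent of reaction ξ = 0.513 × 19.0 = 9.747 mol/s
Reaction term: ξ·ΔH°_rxn = 9.747 × -57.7 = -562.4 kJ/s
Sensible, feed 65.0→25 °C: -177.84 kJ/s
Outlet flows (mol/s): A 9.253, B 19.494
Sensible, products 25→153 °C: 507.95 kJ/s
Q = ΔH = -232.29 kJ/s = -232.29 kW
Heat removed = 836230 kJ/h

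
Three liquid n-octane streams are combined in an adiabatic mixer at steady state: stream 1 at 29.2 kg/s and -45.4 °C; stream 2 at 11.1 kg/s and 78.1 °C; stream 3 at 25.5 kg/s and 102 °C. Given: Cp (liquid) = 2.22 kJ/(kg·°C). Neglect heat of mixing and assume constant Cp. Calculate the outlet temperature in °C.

T_out = 32.6 °C

Adiabatic, steady state ⇒ Σ ṁᵢCp,ᵢ(T_out − Tᵢ) = 0
T_out = Σ ṁᵢCp,ᵢTᵢ / Σ ṁᵢCp,ᵢ
      = 4755.8 / 146.08 = 32.557 °C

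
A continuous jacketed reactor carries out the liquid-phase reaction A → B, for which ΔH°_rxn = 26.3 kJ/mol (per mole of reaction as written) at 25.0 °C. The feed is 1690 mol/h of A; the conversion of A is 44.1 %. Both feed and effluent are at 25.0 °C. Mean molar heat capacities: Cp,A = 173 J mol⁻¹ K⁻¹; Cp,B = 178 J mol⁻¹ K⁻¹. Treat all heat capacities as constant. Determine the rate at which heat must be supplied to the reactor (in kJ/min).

Extent of reaction ξ = 0.441 × 1690 = 745.29 mol/h
Reaction term: ξ·ΔH°_rxn = 745.29 × 26.3 = 19601 kJ/h
Q = ΔH = 19601 kJ/h = 5.4448 kW
Heat supplied = 326.69 kJ/min

Q_in = 327 kJ/min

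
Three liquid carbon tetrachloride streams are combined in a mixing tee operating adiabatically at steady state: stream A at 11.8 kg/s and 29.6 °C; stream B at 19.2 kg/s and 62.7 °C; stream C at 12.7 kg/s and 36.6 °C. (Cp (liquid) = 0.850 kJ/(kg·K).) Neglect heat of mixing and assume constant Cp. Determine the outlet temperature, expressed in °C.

Energy balance with Q = 0: Σ ṁᵢCp,ᵢ(T_out − Tᵢ) = 0
T_out = Σ ṁᵢCp,ᵢTᵢ / Σ ṁᵢCp,ᵢ
      = 1715.2 / 37.145 = 46.177 °C

T_out = 46.2 °C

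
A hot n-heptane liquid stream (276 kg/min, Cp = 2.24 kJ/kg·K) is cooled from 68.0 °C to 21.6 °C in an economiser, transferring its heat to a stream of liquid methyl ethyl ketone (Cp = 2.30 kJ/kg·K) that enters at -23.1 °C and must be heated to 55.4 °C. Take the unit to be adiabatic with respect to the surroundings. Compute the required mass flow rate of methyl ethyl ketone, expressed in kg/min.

ṁ_c = 159 kg/min

Heat released by hot stream: Q = 276 × 2.24 × (68.0 − 21.6) = 28686 kJ/min
Energy balance on cold side (adiabatic exchanger): Q = ṁ_c·Cp_c·(T_c,out − T_c,in)
ṁ_c = 28686 / [2.30 × (55.4 − -23.1)] = 158.88 kg/min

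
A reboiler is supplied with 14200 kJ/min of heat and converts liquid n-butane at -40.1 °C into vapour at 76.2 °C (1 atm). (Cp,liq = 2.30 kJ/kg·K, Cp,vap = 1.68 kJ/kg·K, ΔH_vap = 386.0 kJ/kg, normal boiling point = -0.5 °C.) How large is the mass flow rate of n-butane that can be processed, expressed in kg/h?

ṁ = 1410 kg/h

Δh = 2.30×(-0.5−-40.1) + 386.0 + 1.68×(76.2−-0.5) = 605.94 kJ/kg
Q = 14200 kJ/min = 236.67 kJ/s = 852000 kJ/h
ṁ = Q/Δh = 852000 / 605.94 = 1406.1 kg/h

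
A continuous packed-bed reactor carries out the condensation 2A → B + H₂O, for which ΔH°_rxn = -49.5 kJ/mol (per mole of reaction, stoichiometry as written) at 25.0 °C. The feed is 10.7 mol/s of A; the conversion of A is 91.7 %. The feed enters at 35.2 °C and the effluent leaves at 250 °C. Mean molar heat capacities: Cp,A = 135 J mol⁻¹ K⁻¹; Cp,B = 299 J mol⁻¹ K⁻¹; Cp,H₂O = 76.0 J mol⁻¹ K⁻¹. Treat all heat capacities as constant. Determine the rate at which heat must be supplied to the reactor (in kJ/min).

Q_in = 11000 kJ/min

Extent of reaction ξ = 0.917 × 10.7 / 2 = 4.9059 mol/s
Reaction term: ξ·ΔH°_rxn = 4.9059 × -49.5 = -242.84 kJ/s
Sensible, feed 35.2→25 °C: -14.734 kJ/s
Outlet flows (mol/s): A 0.8881, B 4.9059, H₂O 4.9059
Sensible, products 25→250 °C: 440.92 kJ/s
Q = ΔH = 183.34 kJ/s = 183.34 kW
Heat supplied = 11000 kJ/min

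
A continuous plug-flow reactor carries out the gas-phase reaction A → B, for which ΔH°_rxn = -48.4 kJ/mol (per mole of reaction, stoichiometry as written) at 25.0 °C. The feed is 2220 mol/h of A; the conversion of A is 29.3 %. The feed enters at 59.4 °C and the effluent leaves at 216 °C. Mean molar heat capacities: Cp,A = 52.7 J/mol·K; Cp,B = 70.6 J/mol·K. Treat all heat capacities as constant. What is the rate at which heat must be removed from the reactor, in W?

Extent of reaction ξ = 0.293 × 2220 = 650.46 mol/h
Reaction term: ξ·ΔH°_rxn = 650.46 × -48.4 = -31482 kJ/h
Sensible, feed 59.4→25 °C: -4024.6 kJ/h
Outlet flows (mol/h): A 1569.5, B 650.46
Sensible, products 25→216 °C: 24570 kJ/h
Q = ΔH = -10937 kJ/h = -3.0381 kW
Heat removed = 3038.1 W

Q_out = 3040 W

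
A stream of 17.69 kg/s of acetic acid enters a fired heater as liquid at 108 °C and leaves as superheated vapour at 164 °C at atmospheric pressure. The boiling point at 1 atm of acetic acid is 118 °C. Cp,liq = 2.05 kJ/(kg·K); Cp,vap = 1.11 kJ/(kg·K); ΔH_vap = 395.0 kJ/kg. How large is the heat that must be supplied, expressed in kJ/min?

Q = 495000 kJ/min

liquid 108→118 °C: 20.5 kJ/kg
vaporisation at 118 °C: 395 kJ/kg
vapour 118→164 °C: 51.06 kJ/kg
Δh = 20.5 + 395 + 51.06 = 466.56 kJ/kg
Q = ṁ·Δh = 17.69 kg/s × 466.56 kJ/kg = 8253.4 kJ/s
|Q| = 8253.4 kW = 495210 kJ/min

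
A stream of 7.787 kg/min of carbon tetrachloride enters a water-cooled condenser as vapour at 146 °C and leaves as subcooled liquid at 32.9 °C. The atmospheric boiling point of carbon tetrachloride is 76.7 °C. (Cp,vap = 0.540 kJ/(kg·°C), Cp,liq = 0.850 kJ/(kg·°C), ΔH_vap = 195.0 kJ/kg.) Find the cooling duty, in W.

vapour 146→76.7 °C: -37.422 kJ/kg
condensation at 76.7 °C: -195 kJ/kg
liquid 76.7→32.9 °C: -37.23 kJ/kg
Δh = -37.422 + -195 + -37.23 = -269.65 kJ/kg
Q = ṁ·Δh = 7.787 kg/min × -269.65 kJ/kg = -2099.8 kJ/min
|Q| = 34.996 kW = 34996 W

Q_c = 35000 W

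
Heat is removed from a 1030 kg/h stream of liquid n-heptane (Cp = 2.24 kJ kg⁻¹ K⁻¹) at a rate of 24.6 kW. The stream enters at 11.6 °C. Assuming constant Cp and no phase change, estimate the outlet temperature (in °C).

T_out = -26.8 °C

Q = 24.6 kW = 88560 kJ/h
ΔT = Q/(ṁ·Cp) = 88560/(1030×2.24) = 38.384 K
T_out = 11.6 − 38.384 = -26.784 °C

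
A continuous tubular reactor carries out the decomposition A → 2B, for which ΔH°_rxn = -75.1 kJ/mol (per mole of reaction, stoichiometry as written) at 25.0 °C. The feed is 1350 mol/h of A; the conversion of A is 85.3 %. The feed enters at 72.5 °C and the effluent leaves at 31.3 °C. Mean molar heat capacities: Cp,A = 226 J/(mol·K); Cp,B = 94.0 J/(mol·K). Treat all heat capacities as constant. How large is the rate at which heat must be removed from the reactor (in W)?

Q_out = 27600 W

Extent of reaction ξ = 0.853 × 1350 = 1151.5 mol/h
Reaction term: ξ·ΔH°_rxn = 1151.5 × -75.1 = -86481 kJ/h
Sensible, feed 72.5→25 °C: -14492 kJ/h
Outlet flows (mol/h): A 198.45, B 2303.1
Sensible, products 25→31.3 °C: 1646.4 kJ/h
Q = ΔH = -99327 kJ/h = -27.591 kW
Heat removed = 27591 W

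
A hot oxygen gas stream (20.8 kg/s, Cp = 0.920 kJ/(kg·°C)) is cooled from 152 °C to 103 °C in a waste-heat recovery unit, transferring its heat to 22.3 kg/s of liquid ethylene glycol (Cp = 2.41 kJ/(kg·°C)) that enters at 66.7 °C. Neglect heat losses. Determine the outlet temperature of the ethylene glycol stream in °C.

T_c,out = 84.1 °C

Heat released by hot stream: Q = 20.8 × 0.920 × (152 − 103) = 937.66 kJ/s
Energy balance on cold side (adiabatic exchanger): Q = ṁ_c·Cp_c·(T_c,out − T_c,in)
T_c,out = 66.7 + 937.66/(22.3 × 2.41) = 84.147 °C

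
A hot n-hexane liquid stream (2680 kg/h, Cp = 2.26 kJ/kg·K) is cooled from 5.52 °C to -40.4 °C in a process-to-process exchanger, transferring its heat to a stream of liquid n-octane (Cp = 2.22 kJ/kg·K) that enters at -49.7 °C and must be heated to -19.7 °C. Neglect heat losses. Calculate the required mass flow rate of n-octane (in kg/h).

ṁ_c = 4180 kg/h

Heat released by hot stream: Q = 2680 × 2.26 × (5.52 − -40.4) = 278130 kJ/h
Energy balance on cold side (adiabatic exchanger): Q = ṁ_c·Cp_c·(T_c,out − T_c,in)
ṁ_c = 278130 / [2.22 × (-19.7 − -49.7)] = 4176.1 kg/h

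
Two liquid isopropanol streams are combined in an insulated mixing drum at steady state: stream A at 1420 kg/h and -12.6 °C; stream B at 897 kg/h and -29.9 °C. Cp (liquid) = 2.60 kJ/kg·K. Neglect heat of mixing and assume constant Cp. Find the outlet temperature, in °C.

No heat crosses the boundary, so H_out = H_in.
Σ ṁᵢCp,ᵢTᵢ = 1420×2.60×-12.6 + 897×2.60×-29.9 = -116250
Σ ṁᵢCp,ᵢ = 1420×2.60 + 897×2.60 = 6024.2
T_out = -116250 / 6024.2 = -19.297 °C

T_out = -19.3 °C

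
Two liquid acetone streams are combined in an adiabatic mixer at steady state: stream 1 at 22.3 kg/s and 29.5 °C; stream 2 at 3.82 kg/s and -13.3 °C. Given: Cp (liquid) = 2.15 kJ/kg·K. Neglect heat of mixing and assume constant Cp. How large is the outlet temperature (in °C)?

T_out = 23.2 °C

Adiabatic, steady state ⇒ Σ ṁᵢCp,ᵢ(T_out − Tᵢ) = 0
Σ ṁᵢCp,ᵢTᵢ = 22.3×2.15×29.5 + 3.82×2.15×-13.3 = 1305.1
Σ ṁᵢCp,ᵢ = 22.3×2.15 + 3.82×2.15 = 56.158
T_out = 1305.1 / 56.158 = 23.241 °C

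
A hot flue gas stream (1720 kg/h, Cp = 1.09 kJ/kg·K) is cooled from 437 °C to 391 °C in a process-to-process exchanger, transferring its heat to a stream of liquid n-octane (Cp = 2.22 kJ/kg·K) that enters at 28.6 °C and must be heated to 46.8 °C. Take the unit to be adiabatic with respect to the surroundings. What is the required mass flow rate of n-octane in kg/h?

ṁ_c = 2130 kg/h

Heat released by hot stream: Q = 1720 × 1.09 × (437 − 391) = 86241 kJ/h
Energy balance on cold side (adiabatic exchanger): Q = ṁ_c·Cp_c·(T_c,out − T_c,in)
ṁ_c = 86241 / [2.22 × (46.8 − 28.6)] = 2134.5 kg/h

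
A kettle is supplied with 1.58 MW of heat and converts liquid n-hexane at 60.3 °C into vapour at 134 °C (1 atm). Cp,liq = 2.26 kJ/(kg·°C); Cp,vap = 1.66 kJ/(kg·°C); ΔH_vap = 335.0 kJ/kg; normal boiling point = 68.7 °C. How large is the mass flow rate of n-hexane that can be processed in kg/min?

Δh = 2.26×(68.7−60.3) + 335.0 + 1.66×(134−68.7) = 462.38 kJ/kg
Q = 1.58 MW = 1580 kJ/s = 94800 kJ/min
ṁ = Q/Δh = 94800 / 462.38 = 205.03 kg/min

ṁ = 205 kg/min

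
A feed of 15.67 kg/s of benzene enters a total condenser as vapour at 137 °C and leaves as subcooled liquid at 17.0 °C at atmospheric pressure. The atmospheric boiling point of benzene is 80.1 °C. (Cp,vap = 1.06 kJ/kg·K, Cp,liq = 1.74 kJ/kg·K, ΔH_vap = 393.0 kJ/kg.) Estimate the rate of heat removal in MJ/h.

vapour 137→80.1 °C: -60.314 kJ/kg
condensation at 80.1 °C: -393 kJ/kg
liquid 80.1→17.0 °C: -109.79 kJ/kg
Δh = -60.314 + -393 + -109.79 = -563.11 kJ/kg
Q = ṁ·Δh = 15.67 kg/s × -563.11 kJ/kg = -8823.9 kJ/s
|Q| = 8823.9 kW = 31766 MJ/h

Q_c = 31800 MJ/h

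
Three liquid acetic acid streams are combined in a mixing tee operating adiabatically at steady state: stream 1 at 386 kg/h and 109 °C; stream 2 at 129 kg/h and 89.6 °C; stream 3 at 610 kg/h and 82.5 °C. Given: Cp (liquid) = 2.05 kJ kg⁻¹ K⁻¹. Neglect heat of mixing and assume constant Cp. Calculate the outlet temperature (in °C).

No heat crosses the boundary, so H_out = H_in.
Σ ṁᵢCp,ᵢTᵢ = 386×2.05×109 + 129×2.05×89.6 + 610×2.05×82.5 = 213110
Σ ṁᵢCp,ᵢ = 386×2.05 + 129×2.05 + 610×2.05 = 2306.2
T_out = 213110 / 2306.2 = 92.407 °C

T_out = 92.4 °C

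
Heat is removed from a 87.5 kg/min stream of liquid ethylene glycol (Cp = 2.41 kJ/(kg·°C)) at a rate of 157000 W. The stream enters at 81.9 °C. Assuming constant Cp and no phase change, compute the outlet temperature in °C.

Q = 157000 W = 9420 kJ/min
ΔT = Q/(ṁ·Cp) = 9420/(87.5×2.41) = 44.671 K
T_out = 81.9 − 44.671 = 37.229 °C

T_out = 37.2 °C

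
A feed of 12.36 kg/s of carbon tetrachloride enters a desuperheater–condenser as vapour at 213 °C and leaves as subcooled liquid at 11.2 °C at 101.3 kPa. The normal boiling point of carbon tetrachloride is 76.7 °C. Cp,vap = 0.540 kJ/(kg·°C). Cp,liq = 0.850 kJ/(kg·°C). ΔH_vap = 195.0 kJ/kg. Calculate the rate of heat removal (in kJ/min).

vapour 213→76.7 °C: -73.602 kJ/kg
condensation at 76.7 °C: -195 kJ/kg
liquid 76.7→11.2 °C: -55.675 kJ/kg
Δh = -73.602 + -195 + -55.675 = -324.28 kJ/kg
Q = ṁ·Δh = 12.36 kg/s × -324.28 kJ/kg = -4008.1 kJ/s
|Q| = 4008.1 kW = 240480 kJ/min

Q_c = 240000 kJ/min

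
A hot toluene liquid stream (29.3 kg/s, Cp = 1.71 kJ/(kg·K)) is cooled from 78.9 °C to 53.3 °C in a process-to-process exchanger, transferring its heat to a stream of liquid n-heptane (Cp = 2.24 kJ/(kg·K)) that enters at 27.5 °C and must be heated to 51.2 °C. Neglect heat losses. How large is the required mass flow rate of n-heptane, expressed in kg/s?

ṁ_c = 24.2 kg/s

Heat released by hot stream: Q = 29.3 × 1.71 × (78.9 − 53.3) = 1282.6 kJ/s
Energy balance on cold side (adiabatic exchanger): Q = ṁ_c·Cp_c·(T_c,out − T_c,in)
ṁ_c = 1282.6 / [2.24 × (51.2 − 27.5)] = 24.161 kg/s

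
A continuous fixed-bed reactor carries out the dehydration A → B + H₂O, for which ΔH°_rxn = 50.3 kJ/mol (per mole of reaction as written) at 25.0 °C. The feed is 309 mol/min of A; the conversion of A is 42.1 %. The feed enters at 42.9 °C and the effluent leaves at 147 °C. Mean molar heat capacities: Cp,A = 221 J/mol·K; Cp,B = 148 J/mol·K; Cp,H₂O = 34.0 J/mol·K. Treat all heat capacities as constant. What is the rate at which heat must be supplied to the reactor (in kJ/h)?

Extent of reaction ξ = 0.421 × 309 = 130.09 mol/min
Reaction term: ξ·ΔH°_rxn = 130.09 × 50.3 = 6543.5 kJ/min
Sensible, feed 42.9→25 °C: -1222.4 kJ/min
Outlet flows (mol/min): A 178.91, B 130.09, H₂O 130.09
Sensible, products 25→147 °C: 7712.3 kJ/min
Q = ΔH = 13033 kJ/min = 217.22 kW
Heat supplied = 782000 kJ/h

Q_in = 782000 kJ/h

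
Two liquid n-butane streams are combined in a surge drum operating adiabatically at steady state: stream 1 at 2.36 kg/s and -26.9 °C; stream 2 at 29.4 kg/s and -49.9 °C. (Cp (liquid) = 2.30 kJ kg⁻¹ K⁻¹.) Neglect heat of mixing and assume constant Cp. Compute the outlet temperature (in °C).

Adiabatic, steady state ⇒ Σ ṁᵢCp,ᵢ(T_out − Tᵢ) = 0
T_out = Σ ṁᵢCp,ᵢTᵢ / Σ ṁᵢCp,ᵢ
      = -3520.3 / 73.048 = -48.191 °C

T_out = -48.2 °C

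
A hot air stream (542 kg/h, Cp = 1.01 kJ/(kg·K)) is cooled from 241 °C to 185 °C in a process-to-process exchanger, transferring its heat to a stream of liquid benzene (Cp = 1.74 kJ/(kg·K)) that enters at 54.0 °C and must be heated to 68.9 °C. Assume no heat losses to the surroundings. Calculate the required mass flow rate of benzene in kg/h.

Heat released by hot stream: Q = 542 × 1.01 × (241 − 185) = 30656 kJ/h
Energy balance on cold side (adiabatic exchanger): Q = ṁ_c·Cp_c·(T_c,out − T_c,in)
ṁ_c = 30656 / [1.74 × (68.9 − 54.0)] = 1182.4 kg/h

ṁ_c = 1180 kg/h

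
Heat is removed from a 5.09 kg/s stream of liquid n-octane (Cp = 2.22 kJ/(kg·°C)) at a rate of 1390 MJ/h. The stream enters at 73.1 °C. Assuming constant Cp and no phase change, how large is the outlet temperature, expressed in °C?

T_out = 38.9 °C

Q = 1390 MJ/h = 386.11 kJ/s
ΔT = Q/(ṁ·Cp) = 386.11/(5.09×2.22) = 34.17 K
T_out = 73.1 − 34.17 = 38.93 °C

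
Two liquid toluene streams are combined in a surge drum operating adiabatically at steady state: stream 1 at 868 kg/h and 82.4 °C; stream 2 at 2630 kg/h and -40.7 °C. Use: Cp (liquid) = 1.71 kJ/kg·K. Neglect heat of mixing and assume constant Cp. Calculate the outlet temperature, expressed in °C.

T_out = -10.2 °C

Energy balance with Q = 0: Σ ṁᵢCp,ᵢ(T_out − Tᵢ) = 0
T_out = Σ ṁᵢCp,ᵢTᵢ / Σ ṁᵢCp,ᵢ
      = -60735 / 5981.6 = -10.154 °C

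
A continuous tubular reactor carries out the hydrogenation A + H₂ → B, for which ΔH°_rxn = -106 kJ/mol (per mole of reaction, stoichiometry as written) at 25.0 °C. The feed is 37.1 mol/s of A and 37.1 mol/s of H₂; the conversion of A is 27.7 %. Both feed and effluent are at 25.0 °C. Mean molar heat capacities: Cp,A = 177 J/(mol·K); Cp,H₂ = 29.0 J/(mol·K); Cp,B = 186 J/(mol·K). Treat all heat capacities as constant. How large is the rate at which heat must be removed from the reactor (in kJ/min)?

Extent of reaction ξ = 0.277 × 37.1 = 10.277 mol/s
Reaction term: ξ·ΔH°_rxn = 10.277 × -106 = -1089.3 kJ/s
Q = ΔH = -1089.3 kJ/s = -1089.3 kW
Heat removed = 65360 kJ/min

Q_out = 65400 kJ/min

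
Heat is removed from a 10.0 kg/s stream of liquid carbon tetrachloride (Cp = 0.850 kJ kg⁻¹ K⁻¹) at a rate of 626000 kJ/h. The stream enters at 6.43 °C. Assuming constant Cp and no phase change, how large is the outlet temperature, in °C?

T_out = -14.0 °C

Q = 626000 kJ/h = 173.89 kJ/s
ΔT = Q/(ṁ·Cp) = 173.89/(10.0×0.850) = 20.458 K
T_out = 6.43 − 20.458 = -14.028 °C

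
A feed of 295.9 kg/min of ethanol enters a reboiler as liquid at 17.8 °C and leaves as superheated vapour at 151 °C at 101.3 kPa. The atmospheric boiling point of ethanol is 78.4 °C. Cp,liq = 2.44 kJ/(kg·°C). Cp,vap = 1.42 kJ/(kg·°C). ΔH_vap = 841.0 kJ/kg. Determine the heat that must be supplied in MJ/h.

liquid 17.8→78.4 °C: 147.86 kJ/kg
vaporisation at 78.4 °C: 841 kJ/kg
vapour 78.4→151 °C: 103.09 kJ/kg
Δh = 147.86 + 841 + 103.09 = 1092 kJ/kg
Q = ṁ·Δh = 295.9 kg/min × 1092 kJ/kg = 323110 kJ/min
|Q| = 5385.2 kW = 19387 MJ/h

Q = 19400 MJ/h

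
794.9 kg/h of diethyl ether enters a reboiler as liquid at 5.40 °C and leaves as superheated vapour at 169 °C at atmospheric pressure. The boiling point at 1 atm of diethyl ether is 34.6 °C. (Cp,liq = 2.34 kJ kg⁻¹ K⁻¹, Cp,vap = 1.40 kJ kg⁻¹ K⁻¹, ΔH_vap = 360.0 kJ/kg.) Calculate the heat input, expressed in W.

liquid 5.40→34.6 °C: 68.328 kJ/kg
vaporisation at 34.6 °C: 360 kJ/kg
vapour 34.6→169 °C: 188.16 kJ/kg
Δh = 68.328 + 360 + 188.16 = 616.49 kJ/kg
Q = ṁ·Δh = 794.9 kg/h × 616.49 kJ/kg = 490050 kJ/h
|Q| = 136.12 kW = 136120 W

Q = 136000 W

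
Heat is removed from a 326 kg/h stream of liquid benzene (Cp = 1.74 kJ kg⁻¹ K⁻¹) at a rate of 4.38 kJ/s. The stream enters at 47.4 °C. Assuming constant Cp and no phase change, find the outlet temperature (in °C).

T_out = 19.6 °C

Q = 4.38 kJ/s = 15768 kJ/h
ΔT = Q/(ṁ·Cp) = 15768/(326×1.74) = 27.798 K
T_out = 47.4 − 27.798 = 19.602 °C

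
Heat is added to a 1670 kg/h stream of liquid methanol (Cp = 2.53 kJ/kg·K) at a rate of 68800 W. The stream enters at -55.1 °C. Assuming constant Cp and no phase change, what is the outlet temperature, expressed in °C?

T_out = 3.52 °C

Q = 68800 W = 247680 kJ/h
ΔT = Q/(ṁ·Cp) = 247680/(1670×2.53) = 58.621 K
T_out = -55.1 + 58.621 = 3.5211 °C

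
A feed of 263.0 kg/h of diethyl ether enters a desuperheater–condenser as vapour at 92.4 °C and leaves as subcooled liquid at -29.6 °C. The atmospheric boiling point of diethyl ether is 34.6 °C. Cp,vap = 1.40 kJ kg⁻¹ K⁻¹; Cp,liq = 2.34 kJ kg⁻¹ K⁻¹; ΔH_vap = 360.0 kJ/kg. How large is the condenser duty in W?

vapour 92.4→34.6 °C: -80.92 kJ/kg
condensation at 34.6 °C: -360 kJ/kg
liquid 34.6→-29.6 °C: -150.23 kJ/kg
Δh = -80.92 + -360 + -150.23 = -591.15 kJ/kg
Q = ṁ·Δh = 263.0 kg/h × -591.15 kJ/kg = -155470 kJ/h
|Q| = 43.187 kW = 43187 W

Q_c = 43200 W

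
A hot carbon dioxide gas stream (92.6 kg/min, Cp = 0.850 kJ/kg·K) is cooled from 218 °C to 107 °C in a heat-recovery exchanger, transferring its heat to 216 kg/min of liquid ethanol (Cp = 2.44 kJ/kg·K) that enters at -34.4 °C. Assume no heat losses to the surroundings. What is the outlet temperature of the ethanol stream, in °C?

T_c,out = -17.8 °C

Heat released by hot stream: Q = 92.6 × 0.850 × (218 − 107) = 8736.8 kJ/min
Energy balance on cold side (adiabatic exchanger): Q = ṁ_c·Cp_c·(T_c,out − T_c,in)
T_c,out = -34.4 + 8736.8/(216 × 2.44) = -17.823 °C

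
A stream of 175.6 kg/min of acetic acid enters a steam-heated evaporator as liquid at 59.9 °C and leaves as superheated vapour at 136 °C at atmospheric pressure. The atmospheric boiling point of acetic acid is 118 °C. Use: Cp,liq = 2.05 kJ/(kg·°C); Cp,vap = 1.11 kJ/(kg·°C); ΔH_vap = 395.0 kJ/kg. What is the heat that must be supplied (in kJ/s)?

Q = 1560 kJ/s

liquid 59.9→118 °C: 119.1 kJ/kg
vaporisation at 118 °C: 395 kJ/kg
vapour 118→136 °C: 19.98 kJ/kg
Δh = 119.1 + 395 + 19.98 = 534.09 kJ/kg
Q = ṁ·Δh = 175.6 kg/min × 534.09 kJ/kg = 93785 kJ/min
|Q| = 1563.1 kW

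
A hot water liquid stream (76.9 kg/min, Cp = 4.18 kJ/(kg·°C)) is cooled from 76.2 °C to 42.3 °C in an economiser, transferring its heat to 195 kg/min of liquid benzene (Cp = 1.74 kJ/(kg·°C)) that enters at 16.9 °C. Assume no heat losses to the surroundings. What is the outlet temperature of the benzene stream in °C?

T_c,out = 49.0 °C

Heat released by hot stream: Q = 76.9 × 4.18 × (76.2 − 42.3) = 10897 kJ/min
Energy balance on cold side (adiabatic exchanger): Q = ṁ_c·Cp_c·(T_c,out − T_c,in)
T_c,out = 16.9 + 10897/(195 × 1.74) = 49.016 °C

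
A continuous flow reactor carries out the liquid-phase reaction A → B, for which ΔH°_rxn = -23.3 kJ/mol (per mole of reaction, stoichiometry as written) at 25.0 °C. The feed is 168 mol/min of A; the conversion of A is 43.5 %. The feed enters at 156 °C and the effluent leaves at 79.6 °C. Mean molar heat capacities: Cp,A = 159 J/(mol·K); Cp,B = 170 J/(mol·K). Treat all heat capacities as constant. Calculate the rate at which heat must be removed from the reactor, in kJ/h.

Extent of reaction ξ = 0.435 × 168 = 73.08 mol/min
Reaction term: ξ·ΔH°_rxn = 73.08 × -23.3 = -1702.8 kJ/min
Sensible, feed 156→25 °C: -3499.3 kJ/min
Outlet flows (mol/min): A 94.92, B 73.08
Sensible, products 25→79.6 °C: 1502.4 kJ/min
Q = ΔH = -3699.7 kJ/min = -61.661 kW
Heat removed = 221980 kJ/h

Q_out = 222000 kJ/h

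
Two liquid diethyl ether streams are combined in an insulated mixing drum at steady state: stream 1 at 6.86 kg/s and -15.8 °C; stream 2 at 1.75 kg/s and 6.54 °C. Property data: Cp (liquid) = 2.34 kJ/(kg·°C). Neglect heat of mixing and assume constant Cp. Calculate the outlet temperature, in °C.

No heat crosses the boundary, so H_out = H_in.
Σ ṁᵢCp,ᵢTᵢ = 6.86×2.34×-15.8 + 1.75×2.34×6.54 = -226.85
Σ ṁᵢCp,ᵢ = 6.86×2.34 + 1.75×2.34 = 20.147
T_out = -226.85 / 20.147 = -11.259 °C

T_out = -11.3 °C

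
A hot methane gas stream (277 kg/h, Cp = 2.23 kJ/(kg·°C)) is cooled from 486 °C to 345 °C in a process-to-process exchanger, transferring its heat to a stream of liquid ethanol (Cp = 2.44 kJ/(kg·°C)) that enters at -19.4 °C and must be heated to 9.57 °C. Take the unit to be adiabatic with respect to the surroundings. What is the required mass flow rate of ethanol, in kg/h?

Heat released by hot stream: Q = 277 × 2.23 × (486 − 345) = 87097 kJ/h
Energy balance on cold side (adiabatic exchanger): Q = ṁ_c·Cp_c·(T_c,out − T_c,in)
ṁ_c = 87097 / [2.44 × (9.57 − -19.4)] = 1232.2 kg/h

ṁ_c = 1230 kg/h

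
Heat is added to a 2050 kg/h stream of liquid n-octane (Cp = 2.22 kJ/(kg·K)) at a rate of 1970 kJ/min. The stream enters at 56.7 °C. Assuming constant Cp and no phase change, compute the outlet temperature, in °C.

T_out = 82.7 °C

Q = 1970 kJ/min = 118200 kJ/h
ΔT = Q/(ṁ·Cp) = 118200/(2050×2.22) = 25.972 K
T_out = 56.7 + 25.972 = 82.672 °C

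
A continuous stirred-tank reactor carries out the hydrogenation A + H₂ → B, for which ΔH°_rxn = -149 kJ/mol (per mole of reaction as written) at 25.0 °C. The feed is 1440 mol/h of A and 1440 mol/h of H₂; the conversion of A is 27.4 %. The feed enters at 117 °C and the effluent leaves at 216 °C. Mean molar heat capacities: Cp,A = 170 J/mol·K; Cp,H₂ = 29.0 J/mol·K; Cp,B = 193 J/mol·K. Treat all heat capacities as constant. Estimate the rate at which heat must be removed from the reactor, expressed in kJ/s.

Extent of reaction ξ = 0.274 × 1440 = 394.56 mol/h
Reaction term: ξ·ΔH°_rxn = 394.56 × -149 = -58789 kJ/h
Sensible, feed 117→25 °C: -26364 kJ/h
Outlet flows (mol/h): A 1045.4, H₂ 1045.4, B 394.56
Sensible, products 25→216 °C: 54281 kJ/h
Q = ΔH = -30872 kJ/h = -8.5756 kW
Heat removed = 8.5756 kJ/s

Q_out = 8.58 kJ/s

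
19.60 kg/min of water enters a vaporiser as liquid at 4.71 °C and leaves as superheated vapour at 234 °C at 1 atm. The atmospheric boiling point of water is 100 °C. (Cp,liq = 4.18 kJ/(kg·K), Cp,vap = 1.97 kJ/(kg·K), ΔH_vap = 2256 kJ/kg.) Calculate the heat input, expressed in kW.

Q = 953 kW

liquid 4.71→100 °C: 398.31 kJ/kg
vaporisation at 100 °C: 2256 kJ/kg
vapour 100→234 °C: 263.98 kJ/kg
Δh = 398.31 + 2256 + 263.98 = 2918.3 kJ/kg
Q = ṁ·Δh = 19.60 kg/min × 2918.3 kJ/kg = 57199 kJ/min
|Q| = 953.31 kW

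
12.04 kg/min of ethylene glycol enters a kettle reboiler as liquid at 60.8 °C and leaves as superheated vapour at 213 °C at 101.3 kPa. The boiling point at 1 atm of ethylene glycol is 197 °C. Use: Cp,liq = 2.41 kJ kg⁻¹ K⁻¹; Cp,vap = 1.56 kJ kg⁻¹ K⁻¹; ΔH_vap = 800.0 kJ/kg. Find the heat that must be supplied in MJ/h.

Q = 833 MJ/h

liquid 60.8→197 °C: 328.24 kJ/kg
vaporisation at 197 °C: 800 kJ/kg
vapour 197→213 °C: 24.96 kJ/kg
Δh = 328.24 + 800 + 24.96 = 1153.2 kJ/kg
Q = ṁ·Δh = 12.04 kg/min × 1153.2 kJ/kg = 13885 kJ/min
|Q| = 231.41 kW = 833.07 MJ/h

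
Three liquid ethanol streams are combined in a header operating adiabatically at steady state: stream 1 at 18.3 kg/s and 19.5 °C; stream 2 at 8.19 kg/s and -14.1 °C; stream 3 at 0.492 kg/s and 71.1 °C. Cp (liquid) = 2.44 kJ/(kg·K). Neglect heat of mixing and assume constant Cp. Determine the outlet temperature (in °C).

T_out = 10.2 °C

Adiabatic, steady state ⇒ Σ ṁᵢCp,ᵢ(T_out − Tᵢ) = 0
Σ ṁᵢCp,ᵢTᵢ = 18.3×2.44×19.5 + 8.19×2.44×-14.1 + 0.492×2.44×71.1 = 674.3
Σ ṁᵢCp,ᵢ = 18.3×2.44 + 8.19×2.44 + 0.492×2.44 = 65.836
T_out = 674.3 / 65.836 = 10.242 °C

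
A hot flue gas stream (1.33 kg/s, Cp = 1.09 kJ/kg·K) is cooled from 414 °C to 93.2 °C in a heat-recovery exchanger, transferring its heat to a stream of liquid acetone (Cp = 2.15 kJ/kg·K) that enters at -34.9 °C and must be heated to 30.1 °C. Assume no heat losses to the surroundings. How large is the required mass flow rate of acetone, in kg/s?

ṁ_c = 3.33 kg/s

Heat released by hot stream: Q = 1.33 × 1.09 × (414 − 93.2) = 465.06 kJ/s
Energy balance on cold side (adiabatic exchanger): Q = ṁ_c·Cp_c·(T_c,out − T_c,in)
ṁ_c = 465.06 / [2.15 × (30.1 − -34.9)] = 3.3278 kg/s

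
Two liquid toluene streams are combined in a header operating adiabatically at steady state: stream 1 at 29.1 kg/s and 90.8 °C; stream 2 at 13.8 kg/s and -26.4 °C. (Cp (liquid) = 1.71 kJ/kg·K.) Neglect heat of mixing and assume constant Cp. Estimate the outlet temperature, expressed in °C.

No heat crosses the boundary, so H_out = H_in.
T_out = Σ ṁᵢCp,ᵢTᵢ / Σ ṁᵢCp,ᵢ
      = 3895.3 / 73.359 = 53.099 °C

T_out = 53.1 °C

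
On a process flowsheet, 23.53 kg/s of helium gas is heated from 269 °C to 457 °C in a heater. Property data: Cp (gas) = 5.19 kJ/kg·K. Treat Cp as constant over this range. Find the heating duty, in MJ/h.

Q = 82700 MJ/h

Q = ṁ·Cp·ΔT = 23.53 × 5.19 × (457 − 269) = 22959 kJ/s
Heating duty = 82651 MJ/h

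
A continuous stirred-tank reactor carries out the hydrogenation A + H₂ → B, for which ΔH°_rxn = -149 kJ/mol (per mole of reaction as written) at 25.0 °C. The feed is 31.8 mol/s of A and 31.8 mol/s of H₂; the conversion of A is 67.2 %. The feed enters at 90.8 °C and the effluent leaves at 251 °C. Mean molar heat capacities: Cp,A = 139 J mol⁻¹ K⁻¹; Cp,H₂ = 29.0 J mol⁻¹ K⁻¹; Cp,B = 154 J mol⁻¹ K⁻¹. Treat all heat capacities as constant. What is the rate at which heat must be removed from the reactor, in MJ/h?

Extent of reaction ξ = 0.672 × 31.8 = 21.37 mol/s
Reaction term: ξ·ΔH°_rxn = 21.37 × -149 = -3184.1 kJ/s
Sensible, feed 90.8→25 °C: -351.53 kJ/s
Outlet flows (mol/s): A 10.43, H₂ 10.43, B 21.37
Sensible, products 25→251 °C: 1139.8 kJ/s
Q = ΔH = -2395.8 kJ/s = -2395.8 kW
Heat removed = 8625 MJ/h

Q_out = 8620 MJ/h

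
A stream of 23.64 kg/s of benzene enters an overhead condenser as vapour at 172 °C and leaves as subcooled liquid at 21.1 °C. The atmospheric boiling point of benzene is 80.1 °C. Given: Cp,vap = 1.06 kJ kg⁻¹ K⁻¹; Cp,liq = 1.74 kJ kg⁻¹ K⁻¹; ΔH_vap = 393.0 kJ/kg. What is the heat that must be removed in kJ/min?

vapour 172→80.1 °C: -97.414 kJ/kg
condensation at 80.1 °C: -393 kJ/kg
liquid 80.1→21.1 °C: -102.66 kJ/kg
Δh = -97.414 + -393 + -102.66 = -593.07 kJ/kg
Q = ṁ·Δh = 23.64 kg/s × -593.07 kJ/kg = -14020 kJ/s
|Q| = 14020 kW = 841220 kJ/min

Q_c = 841000 kJ/min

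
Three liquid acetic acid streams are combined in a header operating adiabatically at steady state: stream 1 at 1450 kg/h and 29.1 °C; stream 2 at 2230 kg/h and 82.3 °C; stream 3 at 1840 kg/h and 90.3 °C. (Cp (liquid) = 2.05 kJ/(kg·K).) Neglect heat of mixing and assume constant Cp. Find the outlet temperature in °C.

T_out = 71.0 °C

No heat crosses the boundary, so H_out = H_in.
Σ ṁᵢCp,ᵢTᵢ = 1450×2.05×29.1 + 2230×2.05×82.3 + 1840×2.05×90.3 = 803350
Σ ṁᵢCp,ᵢ = 1450×2.05 + 2230×2.05 + 1840×2.05 = 11316
T_out = 803350 / 11316 = 70.992 °C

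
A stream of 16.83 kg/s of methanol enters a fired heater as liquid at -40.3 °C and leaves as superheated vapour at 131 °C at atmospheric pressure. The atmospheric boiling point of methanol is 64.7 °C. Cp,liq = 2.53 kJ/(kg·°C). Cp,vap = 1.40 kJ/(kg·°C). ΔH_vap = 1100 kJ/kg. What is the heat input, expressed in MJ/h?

Q = 88400 MJ/h

liquid -40.3→64.7 °C: 265.65 kJ/kg
vaporisation at 64.7 °C: 1100 kJ/kg
vapour 64.7→131 °C: 92.82 kJ/kg
Δh = 265.65 + 1100 + 92.82 = 1458.5 kJ/kg
Q = ṁ·Δh = 16.83 kg/s × 1458.5 kJ/kg = 24546 kJ/s
|Q| = 24546 kW = 88366 MJ/h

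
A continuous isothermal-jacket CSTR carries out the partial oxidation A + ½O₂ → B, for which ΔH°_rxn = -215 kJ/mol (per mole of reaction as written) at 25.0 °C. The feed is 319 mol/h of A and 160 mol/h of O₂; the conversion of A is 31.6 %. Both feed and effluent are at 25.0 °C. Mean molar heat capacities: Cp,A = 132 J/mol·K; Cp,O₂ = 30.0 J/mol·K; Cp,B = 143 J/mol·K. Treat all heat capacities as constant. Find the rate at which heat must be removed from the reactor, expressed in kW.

Extent of reaction ξ = 0.316 × 319 = 100.8 mol/h
Reaction term: ξ·ΔH°_rxn = 100.8 × -215 = -21673 kJ/h
Q = ΔH = -21673 kJ/h = -6.0202 kW
Heat removed = 6.0202 kW

Q_out = 6.02 kW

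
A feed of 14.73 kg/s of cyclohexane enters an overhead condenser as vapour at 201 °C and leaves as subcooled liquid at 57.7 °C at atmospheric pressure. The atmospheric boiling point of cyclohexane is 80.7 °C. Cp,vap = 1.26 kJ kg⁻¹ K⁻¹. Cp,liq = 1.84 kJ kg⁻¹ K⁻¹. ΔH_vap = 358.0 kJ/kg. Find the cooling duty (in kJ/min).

vapour 201→80.7 °C: -151.58 kJ/kg
condensation at 80.7 °C: -358 kJ/kg
liquid 80.7→57.7 °C: -42.32 kJ/kg
Δh = -151.58 + -358 + -42.32 = -551.9 kJ/kg
Q = ṁ·Δh = 14.73 kg/s × -551.9 kJ/kg = -8129.5 kJ/s
|Q| = 8129.5 kW = 487770 kJ/min

Q_c = 488000 kJ/min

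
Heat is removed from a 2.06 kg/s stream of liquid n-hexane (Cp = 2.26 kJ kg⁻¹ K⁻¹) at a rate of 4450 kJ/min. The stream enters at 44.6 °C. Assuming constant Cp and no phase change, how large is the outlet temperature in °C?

Q = 4450 kJ/min = 74.167 kJ/s
ΔT = Q/(ṁ·Cp) = 74.167/(2.06×2.26) = 15.931 K
T_out = 44.6 − 15.931 = 28.669 °C

T_out = 28.7 °C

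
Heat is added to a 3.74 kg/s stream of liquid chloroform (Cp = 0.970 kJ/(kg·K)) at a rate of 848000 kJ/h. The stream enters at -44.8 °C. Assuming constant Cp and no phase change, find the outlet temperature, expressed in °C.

Q = 848000 kJ/h = 235.56 kJ/s
ΔT = Q/(ṁ·Cp) = 235.56/(3.74×0.970) = 64.931 K
T_out = -44.8 + 64.931 = 20.131 °C

T_out = 20.1 °C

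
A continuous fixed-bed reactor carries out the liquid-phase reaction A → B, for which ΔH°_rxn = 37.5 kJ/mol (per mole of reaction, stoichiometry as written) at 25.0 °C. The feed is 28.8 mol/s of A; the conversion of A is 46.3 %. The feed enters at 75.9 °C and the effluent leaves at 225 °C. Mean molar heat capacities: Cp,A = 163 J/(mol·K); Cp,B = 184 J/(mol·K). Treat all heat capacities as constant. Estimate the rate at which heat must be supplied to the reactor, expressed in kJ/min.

Q_in = 75400 kJ/min

Extent of reaction ξ = 0.463 × 28.8 = 13.334 mol/s
Reaction term: ξ·ΔH°_rxn = 13.334 × 37.5 = 500.04 kJ/s
Sensible, feed 75.9→25 °C: -238.94 kJ/s
Outlet flows (mol/s): A 15.466, B 13.334
Sensible, products 25→225 °C: 994.88 kJ/s
Q = ΔH = 1256 kJ/s = 1256 kW
Heat supplied = 75359 kJ/min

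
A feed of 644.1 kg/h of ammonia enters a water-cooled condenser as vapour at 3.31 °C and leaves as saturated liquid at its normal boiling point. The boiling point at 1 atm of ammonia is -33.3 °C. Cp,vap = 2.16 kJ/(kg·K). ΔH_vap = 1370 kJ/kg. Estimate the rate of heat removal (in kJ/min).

vapour 3.31→-33.3 °C: -79.078 kJ/kg
condensation at -33.3 °C: -1370 kJ/kg
Δh = -79.078 + -1370 = -1449.1 kJ/kg
Q = ṁ·Δh = 644.1 kg/h × -1449.1 kJ/kg = -933350 kJ/h
|Q| = 259.26 kW = 15556 kJ/min

Q_c = 15600 kJ/min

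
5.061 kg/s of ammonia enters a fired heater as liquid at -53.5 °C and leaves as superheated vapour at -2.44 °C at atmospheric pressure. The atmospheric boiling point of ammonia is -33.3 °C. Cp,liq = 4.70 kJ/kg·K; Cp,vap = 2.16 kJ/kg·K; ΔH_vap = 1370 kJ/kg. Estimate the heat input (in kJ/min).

liquid -53.5→-33.3 °C: 94.94 kJ/kg
vaporisation at -33.3 °C: 1370 kJ/kg
vapour -33.3→-2.44 °C: 66.658 kJ/kg
Δh = 94.94 + 1370 + 66.658 = 1531.6 kJ/kg
Q = ṁ·Δh = 5.061 kg/s × 1531.6 kJ/kg = 7751.4 kJ/s
|Q| = 7751.4 kW = 465080 kJ/min

Q = 465000 kJ/min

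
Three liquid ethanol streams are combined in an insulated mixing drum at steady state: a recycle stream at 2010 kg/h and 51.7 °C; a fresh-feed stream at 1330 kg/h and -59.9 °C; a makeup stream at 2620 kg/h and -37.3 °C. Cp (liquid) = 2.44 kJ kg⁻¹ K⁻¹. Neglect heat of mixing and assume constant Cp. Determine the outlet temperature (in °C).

Energy balance with Q = 0: Σ ṁᵢCp,ᵢ(T_out − Tᵢ) = 0
Σ ṁᵢCp,ᵢTᵢ = 2010×2.44×51.7 + 1330×2.44×-59.9 + 2620×2.44×-37.3 = -179280
Σ ṁᵢCp,ᵢ = 2010×2.44 + 1330×2.44 + 2620×2.44 = 14542
T_out = -179280 / 14542 = -12.328 °C

T_out = -12.3 °C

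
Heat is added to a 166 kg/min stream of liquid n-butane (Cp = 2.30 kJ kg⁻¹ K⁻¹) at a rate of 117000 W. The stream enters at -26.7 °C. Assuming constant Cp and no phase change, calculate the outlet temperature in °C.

T_out = -8.31 °C

Q = 117000 W = 7020 kJ/min
ΔT = Q/(ṁ·Cp) = 7020/(166×2.30) = 18.387 K
T_out = -26.7 + 18.387 = -8.3134 °C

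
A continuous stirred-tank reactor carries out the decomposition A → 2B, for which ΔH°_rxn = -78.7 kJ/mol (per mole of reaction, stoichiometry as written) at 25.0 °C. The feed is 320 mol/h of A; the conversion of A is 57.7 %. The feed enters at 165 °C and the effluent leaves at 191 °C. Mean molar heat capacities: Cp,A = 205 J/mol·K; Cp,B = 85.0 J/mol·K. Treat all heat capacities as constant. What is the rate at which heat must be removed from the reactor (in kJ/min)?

Q_out = 232 kJ/min

Extent of reaction ξ = 0.577 × 320 = 184.64 mol/h
Reaction term: ξ·ΔH°_rxn = 184.64 × -78.7 = -14531 kJ/h
Sensible, feed 165→25 °C: -9184 kJ/h
Outlet flows (mol/h): A 135.36, B 369.28
Sensible, products 25→191 °C: 9816.8 kJ/h
Q = ΔH = -13898 kJ/h = -3.8606 kW
Heat removed = 231.64 kJ/min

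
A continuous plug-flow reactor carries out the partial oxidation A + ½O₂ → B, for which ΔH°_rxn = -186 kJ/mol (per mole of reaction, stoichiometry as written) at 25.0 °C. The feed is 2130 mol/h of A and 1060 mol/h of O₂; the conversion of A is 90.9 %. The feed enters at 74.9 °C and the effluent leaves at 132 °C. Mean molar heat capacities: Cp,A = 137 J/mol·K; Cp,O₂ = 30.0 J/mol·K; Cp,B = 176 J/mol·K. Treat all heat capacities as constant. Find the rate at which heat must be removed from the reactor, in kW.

Q_out = 93.5 kW

Extent of reaction ξ = 0.909 × 2130 = 1936.2 mol/h
Reaction term: ξ·ΔH°_rxn = 1936.2 × -186 = -360130 kJ/h
Sensible, feed 74.9→25 °C: -16148 kJ/h
Outlet flows (mol/h): A 193.83, O₂ 91.915, B 1936.2
Sensible, products 25→132 °C: 39598 kJ/h
Q = ΔH = -336680 kJ/h = -93.522 kW
Heat removed = 93.522 kW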